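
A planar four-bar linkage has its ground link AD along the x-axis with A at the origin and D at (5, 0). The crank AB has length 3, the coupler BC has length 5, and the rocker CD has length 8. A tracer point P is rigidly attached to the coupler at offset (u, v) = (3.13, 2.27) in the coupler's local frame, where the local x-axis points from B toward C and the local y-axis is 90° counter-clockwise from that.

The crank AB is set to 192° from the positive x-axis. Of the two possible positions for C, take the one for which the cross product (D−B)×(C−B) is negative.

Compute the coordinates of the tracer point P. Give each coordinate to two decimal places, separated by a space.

A=(0,0), D=(5.00,0)
B = A + 3.00·(cos192°, sin192°) = (-2.9344, -0.6237)
|BD| = 7.9589
circle(B,5.00) ∩ circle(D,8.00): a=1.5294, h=4.7604
  candidates: C₊=(-1.7828,4.2418) cross=37.887; C₋=(-1.0367,-5.2496) cross=-37.887
  mode - wants cross < 0 → take C=(-1.0367,-5.2496) (cross=-37.887)
ex = (C−B)/|BC| = (0.3795,-0.9252); ey = (0.9252,0.3795)
P = B + 3.13·ex + 2.27·ey = (0.3537,-2.6579)

0.35 -2.66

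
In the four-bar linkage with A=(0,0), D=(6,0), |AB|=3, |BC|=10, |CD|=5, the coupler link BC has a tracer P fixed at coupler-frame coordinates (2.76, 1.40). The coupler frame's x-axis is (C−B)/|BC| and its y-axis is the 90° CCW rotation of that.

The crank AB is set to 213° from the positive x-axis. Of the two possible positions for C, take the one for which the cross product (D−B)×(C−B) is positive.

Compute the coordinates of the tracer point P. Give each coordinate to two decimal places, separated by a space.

A=(0,0), D=(6.00,0)
B = A + 3.00·(cos213°, sin213°) = (-2.5160, -1.6339)
|BD| = 8.6713
circle(B,10.00) ∩ circle(D,5.00): a=8.6603, h=5.0000
  candidates: C₊=(5.0470,4.9083) cross=43.357; C₋=(6.9313,-4.9125) cross=-43.357
  mode + wants cross > 0 → take C=(5.0470,4.9083) (cross=43.357)
ex = (C−B)/|BC| = (0.7563,0.6542); ey = (-0.6542,0.7563)
P = B + 2.76·ex + 1.40·ey = (-1.3445,1.2306)

-1.34 1.23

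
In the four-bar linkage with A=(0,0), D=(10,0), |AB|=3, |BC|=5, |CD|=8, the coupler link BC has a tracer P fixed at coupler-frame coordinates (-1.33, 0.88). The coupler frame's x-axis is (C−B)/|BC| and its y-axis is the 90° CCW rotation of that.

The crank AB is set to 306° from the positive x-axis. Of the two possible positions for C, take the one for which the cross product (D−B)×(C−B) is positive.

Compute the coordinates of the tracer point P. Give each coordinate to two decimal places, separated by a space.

0.72 -3.63

A=(0,0), D=(10.00,0)
B = A + 3.00·(cos306°, sin306°) = (1.7634, -2.4271)
|BD| = 8.5868
circle(B,5.00) ∩ circle(D,8.00): a=2.0225, h=4.5727
  candidates: C₊=(2.4109,2.5308) cross=39.265; C₋=(4.9958,-6.2417) cross=-39.265
  mode + wants cross > 0 → take C=(2.4109,2.5308) (cross=39.265)
ex = (C−B)/|BC| = (0.1295,0.9916); ey = (-0.9916,0.1295)
P = B + -1.33·ex + 0.88·ey = (0.7185,-3.6319)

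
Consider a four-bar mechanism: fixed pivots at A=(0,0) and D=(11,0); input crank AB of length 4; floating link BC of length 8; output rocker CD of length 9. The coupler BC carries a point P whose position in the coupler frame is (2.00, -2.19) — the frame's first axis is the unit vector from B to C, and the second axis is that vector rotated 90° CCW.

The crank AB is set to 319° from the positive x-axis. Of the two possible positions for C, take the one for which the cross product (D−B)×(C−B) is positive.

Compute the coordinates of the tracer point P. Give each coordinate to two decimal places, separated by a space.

5.38 -0.83

A=(0,0), D=(11.00,0)
B = A + 4.00·(cos319°, sin319°) = (3.0188, -2.6242)
|BD| = 8.4015
circle(B,8.00) ∩ circle(D,9.00): a=3.1890, h=7.3369
  candidates: C₊=(3.7566,5.3417) cross=61.641; C₋=(8.3400,-8.5979) cross=-61.641
  mode + wants cross > 0 → take C=(3.7566,5.3417) (cross=61.641)
ex = (C−B)/|BC| = (0.0922,0.9957); ey = (-0.9957,0.0922)
P = B + 2.00·ex + -2.19·ey = (5.3840,-0.8347)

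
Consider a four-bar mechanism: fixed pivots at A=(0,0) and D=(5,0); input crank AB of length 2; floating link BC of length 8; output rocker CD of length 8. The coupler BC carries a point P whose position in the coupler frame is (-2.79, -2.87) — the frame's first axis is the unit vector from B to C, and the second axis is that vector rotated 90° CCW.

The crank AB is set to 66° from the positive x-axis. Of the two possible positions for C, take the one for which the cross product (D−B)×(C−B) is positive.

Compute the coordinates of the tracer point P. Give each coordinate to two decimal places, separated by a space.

A=(0,0), D=(5.00,0)
B = A + 2.00·(cos66°, sin66°) = (0.8135, 1.8271)
|BD| = 4.5679
circle(B,8.00) ∩ circle(D,8.00): a=2.2839, h=7.6671
  candidates: C₊=(5.9735,7.9406) cross=35.022; C₋=(-0.1600,-6.1135) cross=-35.022
  mode + wants cross > 0 → take C=(5.9735,7.9406) (cross=35.022)
ex = (C−B)/|BC| = (0.6450,0.7642); ey = (-0.7642,0.6450)
P = B + -2.79·ex + -2.87·ey = (1.2071,-2.1561)

1.21 -2.16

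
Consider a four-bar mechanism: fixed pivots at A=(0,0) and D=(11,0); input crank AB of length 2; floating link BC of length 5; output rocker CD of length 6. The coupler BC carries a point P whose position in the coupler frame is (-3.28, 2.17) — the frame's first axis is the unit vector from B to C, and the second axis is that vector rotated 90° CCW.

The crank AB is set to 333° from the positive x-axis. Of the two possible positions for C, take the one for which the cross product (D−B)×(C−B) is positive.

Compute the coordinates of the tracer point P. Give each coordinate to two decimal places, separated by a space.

-2.11 -1.47

A=(0,0), D=(11.00,0)
B = A + 2.00·(cos333°, sin333°) = (1.7820, -0.9080)
|BD| = 9.2626
circle(B,5.00) ∩ circle(D,6.00): a=4.0375, h=2.9493
  candidates: C₊=(5.5110,2.4229) cross=27.318; C₋=(6.0892,-3.4473) cross=-27.318
  mode + wants cross > 0 → take C=(5.5110,2.4229) (cross=27.318)
ex = (C−B)/|BC| = (0.7458,0.6662); ey = (-0.6662,0.7458)
P = B + -3.28·ex + 2.17·ey = (-2.1098,-1.4747)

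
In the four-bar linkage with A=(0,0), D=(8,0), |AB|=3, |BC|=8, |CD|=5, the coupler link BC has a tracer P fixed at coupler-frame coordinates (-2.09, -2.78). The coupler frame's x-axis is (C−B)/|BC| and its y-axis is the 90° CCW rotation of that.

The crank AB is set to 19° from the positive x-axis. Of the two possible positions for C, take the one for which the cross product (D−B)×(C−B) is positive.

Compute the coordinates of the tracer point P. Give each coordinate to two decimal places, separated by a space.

A=(0,0), D=(8.00,0)
B = A + 3.00·(cos19°, sin19°) = (2.8366, 0.9767)
|BD| = 5.2550
circle(B,8.00) ∩ circle(D,5.00): a=6.3383, h=4.8812
  candidates: C₊=(9.9716,4.5949) cross=25.651; C₋=(8.1571,-4.9975) cross=-25.651
  mode + wants cross > 0 → take C=(9.9716,4.5949) (cross=25.651)
ex = (C−B)/|BC| = (0.8919,0.4523); ey = (-0.4523,0.8919)
P = B + -2.09·ex + -2.78·ey = (2.2298,-2.4480)

2.23 -2.45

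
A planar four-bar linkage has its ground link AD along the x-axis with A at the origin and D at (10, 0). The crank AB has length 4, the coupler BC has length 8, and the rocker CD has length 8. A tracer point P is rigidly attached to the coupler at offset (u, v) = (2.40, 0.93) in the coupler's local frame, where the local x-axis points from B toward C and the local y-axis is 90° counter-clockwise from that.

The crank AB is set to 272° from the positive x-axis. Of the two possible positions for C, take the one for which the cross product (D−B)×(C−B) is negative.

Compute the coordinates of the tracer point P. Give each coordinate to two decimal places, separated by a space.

A=(0,0), D=(10.00,0)
B = A + 4.00·(cos272°, sin272°) = (0.1396, -3.9976)
|BD| = 10.6399
circle(B,8.00) ∩ circle(D,8.00): a=5.3200, h=5.9748
  candidates: C₊=(2.8250,3.5383) cross=63.571; C₋=(7.3146,-7.5358) cross=-63.571
  mode - wants cross < 0 → take C=(7.3146,-7.5358) (cross=-63.571)
ex = (C−B)/|BC| = (0.8969,-0.4423); ey = (0.4423,0.8969)
P = B + 2.40·ex + 0.93·ey = (2.7034,-4.2249)

2.70 -4.22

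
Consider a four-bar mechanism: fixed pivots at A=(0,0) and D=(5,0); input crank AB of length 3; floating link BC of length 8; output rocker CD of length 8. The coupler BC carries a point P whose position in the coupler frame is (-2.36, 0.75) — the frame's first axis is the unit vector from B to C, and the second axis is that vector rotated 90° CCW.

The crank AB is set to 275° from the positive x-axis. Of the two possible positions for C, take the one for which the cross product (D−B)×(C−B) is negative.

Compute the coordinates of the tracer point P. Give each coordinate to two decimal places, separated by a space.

-1.16 -0.96

A=(0,0), D=(5.00,0)
B = A + 3.00·(cos275°, sin275°) = (0.2615, -2.9886)
|BD| = 5.6023
circle(B,8.00) ∩ circle(D,8.00): a=2.8011, h=7.4936
  candidates: C₊=(-1.3668,4.8440) cross=41.981; C₋=(6.6283,-7.8325) cross=-41.981
  mode - wants cross < 0 → take C=(6.6283,-7.8325) (cross=-41.981)
ex = (C−B)/|BC| = (0.7958,-0.6055); ey = (0.6055,0.7958)
P = B + -2.36·ex + 0.75·ey = (-1.1626,-0.9627)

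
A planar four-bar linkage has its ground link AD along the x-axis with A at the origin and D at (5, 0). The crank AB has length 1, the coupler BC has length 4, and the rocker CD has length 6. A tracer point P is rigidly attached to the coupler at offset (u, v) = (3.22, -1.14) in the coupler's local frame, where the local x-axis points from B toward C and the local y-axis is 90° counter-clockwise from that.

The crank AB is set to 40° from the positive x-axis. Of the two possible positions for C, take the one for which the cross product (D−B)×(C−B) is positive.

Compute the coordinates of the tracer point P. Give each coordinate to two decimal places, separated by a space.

A=(0,0), D=(5.00,0)
B = A + 1.00·(cos40°, sin40°) = (0.7660, 0.6428)
|BD| = 4.2825
circle(B,4.00) ∩ circle(D,6.00): a=-0.1939, h=3.9953
  candidates: C₊=(1.1741,4.6219) cross=17.110; C₋=(-0.0253,-3.2782) cross=-17.110
  mode + wants cross > 0 → take C=(1.1741,4.6219) (cross=17.110)
ex = (C−B)/|BC| = (0.1020,0.9948); ey = (-0.9948,0.1020)
P = B + 3.22·ex + -1.14·ey = (2.2286,3.7297)

2.23 3.73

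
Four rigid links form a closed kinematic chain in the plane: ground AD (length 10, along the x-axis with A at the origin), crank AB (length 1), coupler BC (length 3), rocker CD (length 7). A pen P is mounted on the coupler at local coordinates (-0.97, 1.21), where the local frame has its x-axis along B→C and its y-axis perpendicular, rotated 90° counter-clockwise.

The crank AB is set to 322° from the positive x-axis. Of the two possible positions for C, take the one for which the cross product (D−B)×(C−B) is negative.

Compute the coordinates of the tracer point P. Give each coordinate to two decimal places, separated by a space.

A=(0,0), D=(10.00,0)
B = A + 1.00·(cos322°, sin322°) = (0.7880, -0.6157)
|BD| = 9.2325
circle(B,3.00) ∩ circle(D,7.00): a=2.4500, h=1.7313
  candidates: C₊=(3.1171,1.2752) cross=15.984; C₋=(3.3480,-2.1797) cross=-15.984
  mode - wants cross < 0 → take C=(3.3480,-2.1797) (cross=-15.984)
ex = (C−B)/|BC| = (0.8533,-0.5214); ey = (0.5214,0.8533)
P = B + -0.97·ex + 1.21·ey = (0.5911,0.9226)

0.59 0.92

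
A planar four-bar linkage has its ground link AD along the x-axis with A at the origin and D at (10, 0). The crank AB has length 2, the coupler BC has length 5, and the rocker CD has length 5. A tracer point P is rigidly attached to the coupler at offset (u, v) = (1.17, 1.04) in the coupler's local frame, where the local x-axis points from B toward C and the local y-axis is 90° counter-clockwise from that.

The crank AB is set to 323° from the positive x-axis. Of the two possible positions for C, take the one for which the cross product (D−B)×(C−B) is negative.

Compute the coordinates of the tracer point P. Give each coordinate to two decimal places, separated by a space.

3.09 -0.72

A=(0,0), D=(10.00,0)
B = A + 2.00·(cos323°, sin323°) = (1.5973, -1.2036)
|BD| = 8.4885
circle(B,5.00) ∩ circle(D,5.00): a=4.2442, h=2.6432
  candidates: C₊=(5.4238,2.0146) cross=22.437; C₋=(6.1734,-3.2183) cross=-22.437
  mode - wants cross < 0 → take C=(6.1734,-3.2183) (cross=-22.437)
ex = (C−B)/|BC| = (0.9152,-0.4029); ey = (0.4029,0.9152)
P = B + 1.17·ex + 1.04·ey = (3.0871,-0.7232)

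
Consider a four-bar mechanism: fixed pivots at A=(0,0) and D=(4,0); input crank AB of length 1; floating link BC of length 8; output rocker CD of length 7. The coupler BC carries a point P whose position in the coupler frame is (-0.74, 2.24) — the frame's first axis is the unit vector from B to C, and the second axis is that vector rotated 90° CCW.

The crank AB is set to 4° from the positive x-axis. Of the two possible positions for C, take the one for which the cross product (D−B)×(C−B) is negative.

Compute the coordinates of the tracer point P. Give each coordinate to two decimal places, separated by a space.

2.61 1.79

A=(0,0), D=(4.00,0)
B = A + 1.00·(cos4°, sin4°) = (0.9976, 0.0698)
|BD| = 3.0032
circle(B,8.00) ∩ circle(D,7.00): a=3.9989, h=6.9288
  candidates: C₊=(5.1563,6.9038) cross=20.809; C₋=(4.8345,-6.9501) cross=-20.809
  mode - wants cross < 0 → take C=(4.8345,-6.9501) (cross=-20.809)
ex = (C−B)/|BC| = (0.4796,-0.8775); ey = (0.8775,0.4796)
P = B + -0.74·ex + 2.24·ey = (2.6082,1.7934)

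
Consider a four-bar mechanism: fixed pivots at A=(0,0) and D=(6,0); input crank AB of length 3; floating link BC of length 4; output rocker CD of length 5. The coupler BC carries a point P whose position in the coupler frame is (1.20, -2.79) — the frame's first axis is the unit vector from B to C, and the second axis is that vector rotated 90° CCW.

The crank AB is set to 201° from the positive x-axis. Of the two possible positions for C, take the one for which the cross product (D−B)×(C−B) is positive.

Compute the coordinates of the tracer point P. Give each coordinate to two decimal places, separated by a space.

-0.80 -3.36

A=(0,0), D=(6.00,0)
B = A + 3.00·(cos201°, sin201°) = (-2.8007, -1.0751)
|BD| = 8.8662
circle(B,4.00) ∩ circle(D,5.00): a=3.9255, h=0.7682
  candidates: C₊=(1.0027,0.1635) cross=6.811; C₋=(1.1890,-1.3617) cross=-6.811
  mode + wants cross > 0 → take C=(1.0027,0.1635) (cross=6.811)
ex = (C−B)/|BC| = (0.9509,0.3096); ey = (-0.3096,0.9509)
P = B + 1.20·ex + -2.79·ey = (-0.7958,-3.3564)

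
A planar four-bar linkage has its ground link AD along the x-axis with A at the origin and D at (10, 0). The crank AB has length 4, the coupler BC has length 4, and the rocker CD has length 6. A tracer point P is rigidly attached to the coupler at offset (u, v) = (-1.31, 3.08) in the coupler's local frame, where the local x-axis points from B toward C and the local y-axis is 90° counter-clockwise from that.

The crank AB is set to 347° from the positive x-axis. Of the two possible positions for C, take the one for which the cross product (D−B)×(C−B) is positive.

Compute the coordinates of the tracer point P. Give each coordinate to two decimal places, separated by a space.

A=(0,0), D=(10.00,0)
B = A + 4.00·(cos347°, sin347°) = (3.8975, -0.8998)
|BD| = 6.1685
circle(B,4.00) ∩ circle(D,6.00): a=1.4631, h=3.7228
  candidates: C₊=(4.8019,2.9966) cross=22.964; C₋=(5.8880,-4.3694) cross=-22.964
  mode + wants cross > 0 → take C=(4.8019,2.9966) (cross=22.964)
ex = (C−B)/|BC| = (0.2261,0.9741); ey = (-0.9741,0.2261)
P = B + -1.31·ex + 3.08·ey = (0.6010,-1.4795)

0.60 -1.48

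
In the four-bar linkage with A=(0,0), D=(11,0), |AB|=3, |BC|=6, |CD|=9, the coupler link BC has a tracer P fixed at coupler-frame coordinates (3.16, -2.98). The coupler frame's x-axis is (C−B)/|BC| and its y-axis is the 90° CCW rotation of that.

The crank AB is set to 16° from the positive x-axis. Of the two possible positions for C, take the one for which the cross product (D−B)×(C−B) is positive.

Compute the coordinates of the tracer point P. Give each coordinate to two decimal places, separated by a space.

6.71 2.88

A=(0,0), D=(11.00,0)
B = A + 3.00·(cos16°, sin16°) = (2.8838, 0.8269)
|BD| = 8.1582
circle(B,6.00) ∩ circle(D,9.00): a=1.3212, h=5.8527
  candidates: C₊=(4.7914,6.5156) cross=47.748; C₋=(3.6049,-5.1296) cross=-47.748
  mode + wants cross > 0 → take C=(4.7914,6.5156) (cross=47.748)
ex = (C−B)/|BC| = (0.3179,0.9481); ey = (-0.9481,0.3179)
P = B + 3.16·ex + -2.98·ey = (6.7138,2.8755)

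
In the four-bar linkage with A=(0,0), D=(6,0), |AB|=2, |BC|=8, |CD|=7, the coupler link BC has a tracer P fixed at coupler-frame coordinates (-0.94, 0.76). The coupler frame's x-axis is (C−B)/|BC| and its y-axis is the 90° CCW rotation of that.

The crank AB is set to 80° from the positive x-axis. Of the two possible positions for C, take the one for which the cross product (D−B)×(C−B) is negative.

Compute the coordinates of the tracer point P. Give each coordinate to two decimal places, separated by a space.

A=(0,0), D=(6.00,0)
B = A + 2.00·(cos80°, sin80°) = (0.3473, 1.9696)
|BD| = 5.9860
circle(B,8.00) ∩ circle(D,7.00): a=4.2459, h=6.7803
  candidates: C₊=(6.5878,6.9753) cross=40.587; C₋=(2.1258,-5.8302) cross=-40.587
  mode - wants cross < 0 → take C=(2.1258,-5.8302) (cross=-40.587)
ex = (C−B)/|BC| = (0.2223,-0.9750); ey = (0.9750,0.2223)
P = B + -0.94·ex + 0.76·ey = (0.8793,3.0551)

0.88 3.06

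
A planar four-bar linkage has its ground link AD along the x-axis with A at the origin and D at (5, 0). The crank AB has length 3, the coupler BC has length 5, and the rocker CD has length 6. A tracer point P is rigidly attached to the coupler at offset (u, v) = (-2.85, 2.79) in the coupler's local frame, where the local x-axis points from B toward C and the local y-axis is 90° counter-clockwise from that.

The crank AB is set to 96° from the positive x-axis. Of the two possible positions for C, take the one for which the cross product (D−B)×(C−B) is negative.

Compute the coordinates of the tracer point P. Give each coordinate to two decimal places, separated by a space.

A=(0,0), D=(5.00,0)
B = A + 3.00·(cos96°, sin96°) = (-0.3136, 2.9836)
|BD| = 6.0939
circle(B,5.00) ∩ circle(D,6.00): a=2.1444, h=4.5168
  candidates: C₊=(3.7677,5.8721) cross=27.525; C₋=(-0.6552,-2.0048) cross=-27.525
  mode - wants cross < 0 → take C=(-0.6552,-2.0048) (cross=-27.525)
ex = (C−B)/|BC| = (-0.0683,-0.9977); ey = (0.9977,-0.0683)
P = B + -2.85·ex + 2.79·ey = (2.6646,5.6363)

2.66 5.64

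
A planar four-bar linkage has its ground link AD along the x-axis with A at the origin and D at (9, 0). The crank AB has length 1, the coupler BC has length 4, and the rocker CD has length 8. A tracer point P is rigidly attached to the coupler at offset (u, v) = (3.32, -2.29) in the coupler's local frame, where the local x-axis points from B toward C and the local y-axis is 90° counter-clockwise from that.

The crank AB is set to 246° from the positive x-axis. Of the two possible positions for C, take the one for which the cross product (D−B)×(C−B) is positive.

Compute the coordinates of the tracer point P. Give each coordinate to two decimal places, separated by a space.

3.16 0.97

A=(0,0), D=(9.00,0)
B = A + 1.00·(cos246°, sin246°) = (-0.4067, -0.9135)
|BD| = 9.4510
circle(B,4.00) ∩ circle(D,8.00): a=2.1861, h=3.3498
  candidates: C₊=(1.4453,2.6319) cross=31.659; C₋=(2.0929,-4.0363) cross=-31.659
  mode + wants cross > 0 → take C=(1.4453,2.6319) (cross=31.659)
ex = (C−B)/|BC| = (0.4630,0.8864); ey = (-0.8864,0.4630)
P = B + 3.32·ex + -2.29·ey = (3.1602,0.9688)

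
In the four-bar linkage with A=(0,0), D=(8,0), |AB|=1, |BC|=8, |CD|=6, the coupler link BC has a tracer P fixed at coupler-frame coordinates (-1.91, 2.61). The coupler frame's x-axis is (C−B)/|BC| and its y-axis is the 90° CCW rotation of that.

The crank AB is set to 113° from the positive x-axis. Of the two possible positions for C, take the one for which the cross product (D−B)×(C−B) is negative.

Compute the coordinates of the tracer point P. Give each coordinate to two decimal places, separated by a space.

0.32 4.07

A=(0,0), D=(8.00,0)
B = A + 1.00·(cos113°, sin113°) = (-0.3907, 0.9205)
|BD| = 8.4411
circle(B,8.00) ∩ circle(D,6.00): a=5.8791, h=5.4255
  candidates: C₊=(6.0450,5.6725) cross=45.797; C₋=(4.8616,-5.1138) cross=-45.797
  mode - wants cross < 0 → take C=(4.8616,-5.1138) (cross=-45.797)
ex = (C−B)/|BC| = (0.6565,-0.7543); ey = (0.7543,0.6565)
P = B + -1.91·ex + 2.61·ey = (0.3239,4.0748)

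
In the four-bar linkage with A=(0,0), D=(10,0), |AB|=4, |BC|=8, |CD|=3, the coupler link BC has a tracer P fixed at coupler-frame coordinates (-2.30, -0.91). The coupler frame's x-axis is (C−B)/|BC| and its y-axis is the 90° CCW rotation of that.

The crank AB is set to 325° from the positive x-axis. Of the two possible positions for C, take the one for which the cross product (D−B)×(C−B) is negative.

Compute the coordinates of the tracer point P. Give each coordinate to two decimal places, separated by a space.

0.93 -3.08

A=(0,0), D=(10.00,0)
B = A + 4.00·(cos325°, sin325°) = (3.2766, -2.2943)
|BD| = 7.1041
circle(B,8.00) ∩ circle(D,3.00): a=7.4231, h=2.9830
  candidates: C₊=(9.3385,2.9262) cross=21.191; C₋=(11.2653,-2.7201) cross=-21.191
  mode - wants cross < 0 → take C=(11.2653,-2.7201) (cross=-21.191)
ex = (C−B)/|BC| = (0.9986,-0.0532); ey = (0.0532,0.9986)
P = B + -2.30·ex + -0.91·ey = (0.9314,-3.0806)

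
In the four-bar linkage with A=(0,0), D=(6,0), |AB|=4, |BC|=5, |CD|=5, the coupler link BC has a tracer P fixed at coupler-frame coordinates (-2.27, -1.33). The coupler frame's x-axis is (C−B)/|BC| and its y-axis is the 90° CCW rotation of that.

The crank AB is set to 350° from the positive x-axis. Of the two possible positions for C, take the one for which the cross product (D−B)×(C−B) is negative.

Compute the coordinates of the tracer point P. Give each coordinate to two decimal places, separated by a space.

A=(0,0), D=(6.00,0)
B = A + 4.00·(cos350°, sin350°) = (3.9392, -0.6946)
|BD| = 2.1747
circle(B,5.00) ∩ circle(D,5.00): a=1.0873, h=4.8803
  candidates: C₊=(3.4108,4.2774) cross=10.613; C₋=(6.5284,-4.9720) cross=-10.613
  mode - wants cross < 0 → take C=(6.5284,-4.9720) (cross=-10.613)
ex = (C−B)/|BC| = (0.5178,-0.8555); ey = (0.8555,0.5178)
P = B + -2.27·ex + -1.33·ey = (1.6260,0.5586)

1.63 0.56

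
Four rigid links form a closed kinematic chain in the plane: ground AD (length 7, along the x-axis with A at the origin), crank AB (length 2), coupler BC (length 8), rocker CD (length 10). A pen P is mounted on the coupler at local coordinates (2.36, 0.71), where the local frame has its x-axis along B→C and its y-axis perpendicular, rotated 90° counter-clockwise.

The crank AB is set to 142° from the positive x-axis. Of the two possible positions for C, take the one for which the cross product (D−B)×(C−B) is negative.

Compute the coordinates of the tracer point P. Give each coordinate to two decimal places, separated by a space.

A=(0,0), D=(7.00,0)
B = A + 2.00·(cos142°, sin142°) = (-1.5760, 1.2313)
|BD| = 8.6640
circle(B,8.00) ∩ circle(D,10.00): a=2.2544, h=7.6758
  candidates: C₊=(1.7464,8.5088) cross=66.503; C₋=(-0.4354,-6.6869) cross=-66.503
  mode - wants cross < 0 → take C=(-0.4354,-6.6869) (cross=-66.503)
ex = (C−B)/|BC| = (0.1426,-0.9898); ey = (0.9898,0.1426)
P = B + 2.36·ex + 0.71·ey = (-0.5368,-1.0033)

-0.54 -1.00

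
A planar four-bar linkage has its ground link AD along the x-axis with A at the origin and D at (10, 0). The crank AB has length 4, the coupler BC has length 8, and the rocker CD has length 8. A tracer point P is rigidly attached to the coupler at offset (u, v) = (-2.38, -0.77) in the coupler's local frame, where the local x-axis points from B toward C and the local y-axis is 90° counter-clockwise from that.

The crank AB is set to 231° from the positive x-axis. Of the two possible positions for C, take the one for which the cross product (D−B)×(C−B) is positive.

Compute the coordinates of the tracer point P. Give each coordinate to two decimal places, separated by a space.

-3.45 -5.43

A=(0,0), D=(10.00,0)
B = A + 4.00·(cos231°, sin231°) = (-2.5173, -3.1086)
|BD| = 12.8975
circle(B,8.00) ∩ circle(D,8.00): a=6.4488, h=4.7343
  candidates: C₊=(2.6003,3.0404) cross=61.061; C₋=(4.8824,-6.1490) cross=-61.061
  mode + wants cross > 0 → take C=(2.6003,3.0404) (cross=61.061)
ex = (C−B)/|BC| = (0.6397,0.7686); ey = (-0.7686,0.6397)
P = B + -2.38·ex + -0.77·ey = (-3.4479,-5.4305)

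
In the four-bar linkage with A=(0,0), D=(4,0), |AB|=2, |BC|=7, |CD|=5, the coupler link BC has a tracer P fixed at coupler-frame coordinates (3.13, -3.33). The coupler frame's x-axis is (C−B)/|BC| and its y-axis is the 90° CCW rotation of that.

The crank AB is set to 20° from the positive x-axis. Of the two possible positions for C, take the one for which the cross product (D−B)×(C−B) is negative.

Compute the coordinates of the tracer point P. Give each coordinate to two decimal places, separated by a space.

2.16 -3.88

A=(0,0), D=(4.00,0)
B = A + 2.00·(cos20°, sin20°) = (1.8794, 0.6840)
|BD| = 2.2282
circle(B,7.00) ∩ circle(D,5.00): a=6.4996, h=2.5991
  candidates: C₊=(8.8630,1.1623) cross=5.791; C₋=(7.2672,-3.7849) cross=-5.791
  mode - wants cross < 0 → take C=(7.2672,-3.7849) (cross=-5.791)
ex = (C−B)/|BC| = (0.7697,-0.6384); ey = (0.6384,0.7697)
P = B + 3.13·ex + -3.33·ey = (2.1626,-3.8773)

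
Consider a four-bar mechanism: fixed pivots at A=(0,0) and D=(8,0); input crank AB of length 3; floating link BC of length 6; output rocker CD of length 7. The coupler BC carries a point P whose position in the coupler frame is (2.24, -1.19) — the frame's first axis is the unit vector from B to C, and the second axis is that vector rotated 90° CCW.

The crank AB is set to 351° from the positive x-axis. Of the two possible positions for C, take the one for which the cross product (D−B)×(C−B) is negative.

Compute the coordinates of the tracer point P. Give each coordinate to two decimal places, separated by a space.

A=(0,0), D=(8.00,0)
B = A + 3.00·(cos351°, sin351°) = (2.9631, -0.4693)
|BD| = 5.0588
circle(B,6.00) ∩ circle(D,7.00): a=1.2445, h=5.8695
  candidates: C₊=(3.6577,5.4904) cross=29.692; C₋=(4.7467,-6.1981) cross=-29.692
  mode - wants cross < 0 → take C=(4.7467,-6.1981) (cross=-29.692)
ex = (C−B)/|BC| = (0.2973,-0.9548); ey = (0.9548,0.2973)
P = B + 2.24·ex + -1.19·ey = (2.4927,-2.9618)

2.49 -2.96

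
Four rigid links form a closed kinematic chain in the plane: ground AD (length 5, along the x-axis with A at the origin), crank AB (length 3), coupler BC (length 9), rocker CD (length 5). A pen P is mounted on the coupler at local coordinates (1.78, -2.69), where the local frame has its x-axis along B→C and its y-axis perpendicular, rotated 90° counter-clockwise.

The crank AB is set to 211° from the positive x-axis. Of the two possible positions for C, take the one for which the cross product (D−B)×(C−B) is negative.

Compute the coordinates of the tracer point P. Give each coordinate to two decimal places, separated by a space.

A=(0,0), D=(5.00,0)
B = A + 3.00·(cos211°, sin211°) = (-2.5715, -1.5451)
|BD| = 7.7275
circle(B,9.00) ∩ circle(D,5.00): a=7.4872, h=4.9942
  candidates: C₊=(3.7659,4.8453) cross=38.593; C₋=(5.7631,-4.9414) cross=-38.593
  mode - wants cross < 0 → take C=(5.7631,-4.9414) (cross=-38.593)
ex = (C−B)/|BC| = (0.9261,-0.3774); ey = (0.3774,0.9261)
P = B + 1.78·ex + -2.69·ey = (-1.9382,-4.7079)

-1.94 -4.71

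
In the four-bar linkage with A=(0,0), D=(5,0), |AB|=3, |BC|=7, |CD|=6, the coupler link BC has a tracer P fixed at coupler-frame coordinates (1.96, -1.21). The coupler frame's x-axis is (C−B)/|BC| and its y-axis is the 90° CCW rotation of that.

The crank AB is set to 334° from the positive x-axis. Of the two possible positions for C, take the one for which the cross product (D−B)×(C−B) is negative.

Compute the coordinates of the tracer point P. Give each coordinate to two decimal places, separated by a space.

A=(0,0), D=(5.00,0)
B = A + 3.00·(cos334°, sin334°) = (2.6964, -1.3151)
|BD| = 2.6526
circle(B,7.00) ∩ circle(D,6.00): a=3.7767, h=5.8937
  candidates: C₊=(3.0542,5.6757) cross=15.634; C₋=(8.8983,-4.5611) cross=-15.634
  mode - wants cross < 0 → take C=(8.8983,-4.5611) (cross=-15.634)
ex = (C−B)/|BC| = (0.8860,-0.4637); ey = (0.4637,0.8860)
P = B + 1.96·ex + -1.21·ey = (3.8718,-3.2960)

3.87 -3.30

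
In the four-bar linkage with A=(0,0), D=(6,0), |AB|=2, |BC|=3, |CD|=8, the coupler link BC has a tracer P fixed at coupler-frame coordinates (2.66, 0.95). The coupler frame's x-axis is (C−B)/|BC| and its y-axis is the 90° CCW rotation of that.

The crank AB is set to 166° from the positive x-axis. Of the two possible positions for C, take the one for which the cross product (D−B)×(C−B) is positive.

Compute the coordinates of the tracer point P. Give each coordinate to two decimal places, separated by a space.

A=(0,0), D=(6.00,0)
B = A + 2.00·(cos166°, sin166°) = (-1.9406, 0.4838)
|BD| = 7.9553
circle(B,3.00) ∩ circle(D,8.00): a=0.5209, h=2.9544
  candidates: C₊=(-1.2410,3.4011) cross=23.504; C₋=(-1.6004,-2.4968) cross=-23.504
  mode + wants cross > 0 → take C=(-1.2410,3.4011) (cross=23.504)
ex = (C−B)/|BC| = (0.2332,0.9724); ey = (-0.9724,0.2332)
P = B + 2.66·ex + 0.95·ey = (-2.2441,3.2920)

-2.24 3.29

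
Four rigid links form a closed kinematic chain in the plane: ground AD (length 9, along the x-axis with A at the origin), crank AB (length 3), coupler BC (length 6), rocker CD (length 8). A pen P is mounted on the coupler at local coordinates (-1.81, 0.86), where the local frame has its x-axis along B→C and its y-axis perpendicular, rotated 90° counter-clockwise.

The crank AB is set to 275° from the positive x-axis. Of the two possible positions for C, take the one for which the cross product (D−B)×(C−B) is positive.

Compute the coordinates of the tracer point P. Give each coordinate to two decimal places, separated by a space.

A=(0,0), D=(9.00,0)
B = A + 3.00·(cos275°, sin275°) = (0.2615, -2.9886)
|BD| = 9.2355
circle(B,6.00) ∩ circle(D,8.00): a=3.1018, h=5.1360
  candidates: C₊=(1.5344,2.8748) cross=47.433; C₋=(4.8584,-6.8445) cross=-47.433
  mode + wants cross > 0 → take C=(1.5344,2.8748) (cross=47.433)
ex = (C−B)/|BC| = (0.2122,0.9772); ey = (-0.9772,0.2122)
P = B + -1.81·ex + 0.86·ey = (-0.9630,-4.5749)

-0.96 -4.57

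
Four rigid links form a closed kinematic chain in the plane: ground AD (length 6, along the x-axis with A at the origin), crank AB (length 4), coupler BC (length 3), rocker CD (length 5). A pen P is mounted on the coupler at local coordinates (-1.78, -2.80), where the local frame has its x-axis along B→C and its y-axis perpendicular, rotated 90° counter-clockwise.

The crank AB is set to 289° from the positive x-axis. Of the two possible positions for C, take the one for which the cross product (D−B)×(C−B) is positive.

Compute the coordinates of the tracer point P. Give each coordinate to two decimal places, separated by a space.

4.24 -5.33

A=(0,0), D=(6.00,0)
B = A + 4.00·(cos289°, sin289°) = (1.3023, -3.7821)
|BD| = 6.0310
circle(B,3.00) ∩ circle(D,5.00): a=1.6890, h=2.4794
  candidates: C₊=(1.0631,-0.7916) cross=14.953; C₋=(4.1727,-4.6541) cross=-14.953
  mode + wants cross > 0 → take C=(1.0631,-0.7916) (cross=14.953)
ex = (C−B)/|BC| = (-0.0797,0.9968); ey = (-0.9968,-0.0797)
P = B + -1.78·ex + -2.80·ey = (4.2353,-5.3331)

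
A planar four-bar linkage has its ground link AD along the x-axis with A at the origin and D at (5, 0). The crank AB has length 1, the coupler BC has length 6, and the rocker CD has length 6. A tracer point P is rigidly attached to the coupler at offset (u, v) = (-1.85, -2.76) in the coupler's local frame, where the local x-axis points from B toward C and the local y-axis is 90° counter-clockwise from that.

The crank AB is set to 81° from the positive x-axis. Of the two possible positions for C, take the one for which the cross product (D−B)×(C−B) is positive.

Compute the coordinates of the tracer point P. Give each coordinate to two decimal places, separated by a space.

A=(0,0), D=(5.00,0)
B = A + 1.00·(cos81°, sin81°) = (0.1564, 0.9877)
|BD| = 4.9432
circle(B,6.00) ∩ circle(D,6.00): a=2.4716, h=5.4673
  candidates: C₊=(3.6706,5.8509) cross=27.026; C₋=(1.4858,-4.8632) cross=-27.026
  mode + wants cross > 0 → take C=(3.6706,5.8509) (cross=27.026)
ex = (C−B)/|BC| = (0.5857,0.8105); ey = (-0.8105,0.5857)
P = B + -1.85·ex + -2.76·ey = (1.3100,-2.1283)

1.31 -2.13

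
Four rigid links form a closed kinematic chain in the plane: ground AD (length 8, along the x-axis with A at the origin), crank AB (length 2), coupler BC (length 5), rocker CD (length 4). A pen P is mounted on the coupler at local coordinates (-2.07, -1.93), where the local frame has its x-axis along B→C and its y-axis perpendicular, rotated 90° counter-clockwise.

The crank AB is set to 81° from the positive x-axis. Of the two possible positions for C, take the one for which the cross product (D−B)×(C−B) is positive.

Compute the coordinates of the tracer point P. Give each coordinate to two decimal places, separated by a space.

-1.37 -0.30

A=(0,0), D=(8.00,0)
B = A + 2.00·(cos81°, sin81°) = (0.3129, 1.9754)
|BD| = 7.9369
circle(B,5.00) ∩ circle(D,4.00): a=4.5354, h=2.1048
  candidates: C₊=(5.2294,2.8851) cross=16.705; C₋=(4.1817,-1.1920) cross=-16.705
  mode + wants cross > 0 → take C=(5.2294,2.8851) (cross=16.705)
ex = (C−B)/|BC| = (0.9833,0.1819); ey = (-0.1819,0.9833)
P = B + -2.07·ex + -1.93·ey = (-1.3714,-0.2990)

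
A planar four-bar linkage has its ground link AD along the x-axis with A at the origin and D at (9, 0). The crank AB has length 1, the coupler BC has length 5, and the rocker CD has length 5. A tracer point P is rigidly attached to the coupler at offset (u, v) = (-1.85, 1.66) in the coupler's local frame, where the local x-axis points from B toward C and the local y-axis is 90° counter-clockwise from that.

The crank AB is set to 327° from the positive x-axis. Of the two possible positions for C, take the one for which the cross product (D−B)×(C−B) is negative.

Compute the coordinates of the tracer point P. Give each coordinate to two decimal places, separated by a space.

0.12 1.83

A=(0,0), D=(9.00,0)
B = A + 1.00·(cos327°, sin327°) = (0.8387, -0.5446)
|BD| = 8.1795
circle(B,5.00) ∩ circle(D,5.00): a=4.0897, h=2.8765
  candidates: C₊=(4.7278,2.5978) cross=23.528; C₋=(5.1109,-3.1424) cross=-23.528
  mode - wants cross < 0 → take C=(5.1109,-3.1424) (cross=-23.528)
ex = (C−B)/|BC| = (0.8544,-0.5196); ey = (0.5196,0.8544)
P = B + -1.85·ex + 1.66·ey = (0.1204,1.8349)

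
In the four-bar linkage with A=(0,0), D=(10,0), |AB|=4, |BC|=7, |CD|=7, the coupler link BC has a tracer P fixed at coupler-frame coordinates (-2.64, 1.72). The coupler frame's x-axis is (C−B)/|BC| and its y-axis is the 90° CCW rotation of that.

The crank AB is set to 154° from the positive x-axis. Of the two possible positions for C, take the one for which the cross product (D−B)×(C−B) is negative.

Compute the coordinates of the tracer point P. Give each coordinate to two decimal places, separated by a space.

A=(0,0), D=(10.00,0)
B = A + 4.00·(cos154°, sin154°) = (-3.5952, 1.7535)
|BD| = 13.7078
circle(B,7.00) ∩ circle(D,7.00): a=6.8539, h=1.4227
  candidates: C₊=(3.3844,2.2878) cross=19.502; C₋=(3.0204,-0.5343) cross=-19.502
  mode - wants cross < 0 → take C=(3.0204,-0.5343) (cross=-19.502)
ex = (C−B)/|BC| = (0.9451,-0.3268); ey = (0.3268,0.9451)
P = B + -2.64·ex + 1.72·ey = (-5.5281,4.2418)

-5.53 4.24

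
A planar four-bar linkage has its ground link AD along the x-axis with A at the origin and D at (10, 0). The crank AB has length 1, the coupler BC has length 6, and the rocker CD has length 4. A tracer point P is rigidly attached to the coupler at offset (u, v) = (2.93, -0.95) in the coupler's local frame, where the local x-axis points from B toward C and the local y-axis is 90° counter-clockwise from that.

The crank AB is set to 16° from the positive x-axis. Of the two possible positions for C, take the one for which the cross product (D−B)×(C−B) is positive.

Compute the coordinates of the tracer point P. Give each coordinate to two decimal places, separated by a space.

A=(0,0), D=(10.00,0)
B = A + 1.00·(cos16°, sin16°) = (0.9613, 0.2756)
|BD| = 9.0429
circle(B,6.00) ∩ circle(D,4.00): a=5.6273, h=2.0817
  candidates: C₊=(6.6494,2.1848) cross=18.825; C₋=(6.5225,-1.9766) cross=-18.825
  mode + wants cross > 0 → take C=(6.6494,2.1848) (cross=18.825)
ex = (C−B)/|BC| = (0.9480,0.3182); ey = (-0.3182,0.9480)
P = B + 2.93·ex + -0.95·ey = (4.0413,0.3073)

4.04 0.31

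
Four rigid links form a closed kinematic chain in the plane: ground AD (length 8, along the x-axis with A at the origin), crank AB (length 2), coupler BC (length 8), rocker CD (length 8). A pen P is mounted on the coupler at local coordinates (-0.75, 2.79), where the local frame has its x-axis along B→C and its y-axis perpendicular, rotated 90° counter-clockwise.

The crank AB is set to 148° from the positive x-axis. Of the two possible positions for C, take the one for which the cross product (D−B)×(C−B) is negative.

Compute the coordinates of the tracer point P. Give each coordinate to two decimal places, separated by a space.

A=(0,0), D=(8.00,0)
B = A + 2.00·(cos148°, sin148°) = (-1.6961, 1.0598)
|BD| = 9.7538
circle(B,8.00) ∩ circle(D,8.00): a=4.8769, h=6.3416
  candidates: C₊=(3.8410,6.8339) cross=61.855; C₋=(2.4629,-5.7741) cross=-61.855
  mode - wants cross < 0 → take C=(2.4629,-5.7741) (cross=-61.855)
ex = (C−B)/|BC| = (0.5199,-0.8542); ey = (0.8542,0.5199)
P = B + -0.75·ex + 2.79·ey = (0.2973,3.1510)

0.30 3.15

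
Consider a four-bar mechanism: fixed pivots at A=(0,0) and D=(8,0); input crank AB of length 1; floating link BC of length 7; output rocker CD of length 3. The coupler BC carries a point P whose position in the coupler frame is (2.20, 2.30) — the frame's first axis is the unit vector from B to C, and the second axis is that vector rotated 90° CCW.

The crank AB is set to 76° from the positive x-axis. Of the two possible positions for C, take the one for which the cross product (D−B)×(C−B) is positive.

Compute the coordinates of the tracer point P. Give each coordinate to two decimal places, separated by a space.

A=(0,0), D=(8.00,0)
B = A + 1.00·(cos76°, sin76°) = (0.2419, 0.9703)
|BD| = 7.8185
circle(B,7.00) ∩ circle(D,3.00): a=6.4673, h=2.6785
  candidates: C₊=(6.9916,2.8254) cross=20.942; C₋=(6.3268,-2.4901) cross=-20.942
  mode + wants cross > 0 → take C=(6.9916,2.8254) (cross=20.942)
ex = (C−B)/|BC| = (0.9642,0.2650); ey = (-0.2650,0.9642)
P = B + 2.20·ex + 2.30·ey = (1.7537,3.7711)

1.75 3.77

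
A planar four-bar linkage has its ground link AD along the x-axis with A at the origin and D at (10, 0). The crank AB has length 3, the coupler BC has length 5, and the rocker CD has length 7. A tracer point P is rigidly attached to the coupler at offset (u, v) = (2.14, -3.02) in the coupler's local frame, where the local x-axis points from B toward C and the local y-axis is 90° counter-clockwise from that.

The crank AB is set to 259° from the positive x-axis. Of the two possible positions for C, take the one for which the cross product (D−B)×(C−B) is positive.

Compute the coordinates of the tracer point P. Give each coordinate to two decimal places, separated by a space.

3.07 -3.63

A=(0,0), D=(10.00,0)
B = A + 3.00·(cos259°, sin259°) = (-0.5724, -2.9449)
|BD| = 10.9749
circle(B,5.00) ∩ circle(D,7.00): a=4.3940, h=2.3859
  candidates: C₊=(3.0203,0.5325) cross=26.185; C₋=(4.3007,-4.0642) cross=-26.185
  mode + wants cross > 0 → take C=(3.0203,0.5325) (cross=26.185)
ex = (C−B)/|BC| = (0.7185,0.6955); ey = (-0.6955,0.7185)
P = B + 2.14·ex + -3.02·ey = (3.0656,-3.6265)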